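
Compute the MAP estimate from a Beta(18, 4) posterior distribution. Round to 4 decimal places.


MAP = mode of Beta distribution
= (alpha - 1)/(alpha + beta - 2)
= (18-1)/(18+4-2)
= 17/20 = 0.85

0.85


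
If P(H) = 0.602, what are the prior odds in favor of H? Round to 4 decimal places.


Prior odds = P(H) / (1 - P(H))
= 0.602 / 0.398
= 1.5126

1.5126


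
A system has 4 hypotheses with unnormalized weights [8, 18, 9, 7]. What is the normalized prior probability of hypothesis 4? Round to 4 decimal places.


The normalized prior is the weight divided by the total.
Total weight = 42
P(H4) = 7 / 42 = 0.1667

0.1667


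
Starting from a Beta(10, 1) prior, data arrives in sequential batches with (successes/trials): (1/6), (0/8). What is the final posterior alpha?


In sequential Bayesian updating, we sum all successes.
Total successes = 1
Final alpha = 10 + 1 = 11

11


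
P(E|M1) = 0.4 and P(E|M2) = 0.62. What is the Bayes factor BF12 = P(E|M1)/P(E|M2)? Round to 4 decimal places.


Bayes factor BF12 = P(E|M1) / P(E|M2)
= 0.4 / 0.62
= 0.6452

0.6452


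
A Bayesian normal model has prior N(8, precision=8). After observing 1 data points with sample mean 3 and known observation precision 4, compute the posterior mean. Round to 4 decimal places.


Posterior mean = (prior_precision * prior_mean + n * data_precision * data_mean) / (prior_precision + n * data_precision)
Numerator = 8*8 + 1*4*3 = 76
Denominator = 8 + 1*4 = 12
Posterior mean = 6.3333

6.3333


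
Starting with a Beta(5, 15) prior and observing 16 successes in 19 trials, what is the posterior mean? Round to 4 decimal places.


Posterior parameters: alpha = 5 + 16 = 21
beta = 15 + 3 = 18
Posterior mean = alpha / (alpha + beta) = 21 / 39
= 0.5385

0.5385


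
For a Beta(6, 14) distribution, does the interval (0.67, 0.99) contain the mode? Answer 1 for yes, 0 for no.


Mode of Beta(a,b) = (a-1)/(a+b-2)
= (6-1)/(6+14-2) = 0.2778
Check: 0.67 <= 0.2778 <= 0.99?
Result: 0

0


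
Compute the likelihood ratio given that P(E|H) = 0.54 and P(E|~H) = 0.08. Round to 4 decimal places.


LR = P(E|H) / P(E|~H)
= 0.54 / 0.08 = 6.75

6.75


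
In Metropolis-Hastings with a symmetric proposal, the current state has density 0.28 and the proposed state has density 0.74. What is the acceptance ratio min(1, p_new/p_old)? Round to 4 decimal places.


Ratio = p_new / p_old = 0.74 / 0.28 = 2.6429
Acceptance = min(1, 2.6429) = 1.0

1.0


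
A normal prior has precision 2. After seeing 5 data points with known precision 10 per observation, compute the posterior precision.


In the conjugate normal model, precisions add:
tau_posterior = tau_prior + n * tau_data
= 2 + 5*10 = 52

52


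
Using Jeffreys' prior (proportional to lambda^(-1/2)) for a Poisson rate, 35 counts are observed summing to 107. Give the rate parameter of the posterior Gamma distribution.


Conjugate update: Gamma(prior_shape + S, prior_rate + n).
Prior shape = 0.5, prior rate = 0.
Posterior rate = 0 + n = 35

35.0


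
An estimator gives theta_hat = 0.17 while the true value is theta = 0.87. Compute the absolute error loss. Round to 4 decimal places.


The absolute error loss is |theta_hat - theta|
= |0.17 - 0.87|
= 0.7

0.7


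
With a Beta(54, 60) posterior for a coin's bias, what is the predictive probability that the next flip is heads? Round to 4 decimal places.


The predictive probability equals the posterior mean.
P(next = heads) = alpha / (alpha + beta)
= 54 / 114 = 0.4737

0.4737


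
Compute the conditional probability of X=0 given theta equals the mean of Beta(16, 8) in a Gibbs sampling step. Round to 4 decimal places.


Mean of Beta(16, 8) = 0.6667
P(X=0 | theta=0.6667) = 0.3333

0.3333


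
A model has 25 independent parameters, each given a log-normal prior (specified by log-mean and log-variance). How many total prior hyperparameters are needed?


Each log-normal prior needs 2 hyperparameters (log-mean and log-variance).
Total = 2 * 25 = 50

50


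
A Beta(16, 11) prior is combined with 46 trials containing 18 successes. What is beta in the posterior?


In conjugate updating:
beta_posterior = beta_prior + (n - k)
= 11 + (46 - 18)
= 11 + 28 = 39

39


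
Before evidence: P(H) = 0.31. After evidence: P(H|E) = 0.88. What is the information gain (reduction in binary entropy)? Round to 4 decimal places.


Prior entropy = 0.8932
Posterior entropy = 0.5294
Information gain = 0.8932 - 0.5294 = 0.3638

0.3638


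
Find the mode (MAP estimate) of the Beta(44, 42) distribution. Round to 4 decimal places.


For Beta(a,b) with a,b > 1:
Mode = (a-1)/(a+b-2) = (44-1)/(86-2)
= 43/84 = 0.5119

0.5119


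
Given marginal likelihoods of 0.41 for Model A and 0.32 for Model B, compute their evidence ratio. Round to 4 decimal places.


Ratio = ML(A) / ML(B) = 0.41/0.32
= 1.2812

1.2812


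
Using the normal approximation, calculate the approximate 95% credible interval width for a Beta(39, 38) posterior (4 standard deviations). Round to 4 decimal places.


Var(Beta) = 39*38/(77^2 * 78) = 0.0032
SD = 0.0566
Width ~ 4*SD = 0.2264

0.2264


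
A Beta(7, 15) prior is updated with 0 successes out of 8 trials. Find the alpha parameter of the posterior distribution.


In the Beta-Binomial conjugate update:
alpha_post = alpha_prior + successes
= 7 + 0
= 7

7


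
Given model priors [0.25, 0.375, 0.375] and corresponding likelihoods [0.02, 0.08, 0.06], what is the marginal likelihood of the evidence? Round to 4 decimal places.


P(E) = sum_i P(M_i) P(E|M_i)
= 0.005 + 0.03 + 0.0225
= 0.0575

0.0575


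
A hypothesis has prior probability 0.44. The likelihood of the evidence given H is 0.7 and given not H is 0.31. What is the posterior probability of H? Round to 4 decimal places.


Using Bayes' theorem:
P(E) = 0.44 * 0.7 + 0.56 * 0.31
P(E) = 0.4816
P(H|E) = (0.44 * 0.7) / 0.4816 = 0.6395

0.6395


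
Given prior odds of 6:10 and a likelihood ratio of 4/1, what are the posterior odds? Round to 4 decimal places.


Posterior odds = prior odds * LR
Prior odds = 6/10 = 0.6
LR = 4/1 = 4.0
Posterior odds = 0.6 * 4.0 = 2.4

2.4


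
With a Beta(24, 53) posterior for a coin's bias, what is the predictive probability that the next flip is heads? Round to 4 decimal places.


The predictive probability equals the posterior mean.
P(next = heads) = alpha / (alpha + beta)
= 24 / 77 = 0.3117

0.3117


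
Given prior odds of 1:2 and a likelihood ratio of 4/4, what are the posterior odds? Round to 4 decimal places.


Posterior odds = prior odds * LR
Prior odds = 1/2 = 0.5
LR = 4/4 = 1.0
Posterior odds = 0.5 * 1.0 = 0.5

0.5


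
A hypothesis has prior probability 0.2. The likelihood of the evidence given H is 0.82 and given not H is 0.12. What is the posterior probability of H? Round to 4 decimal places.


Using Bayes' theorem:
P(E) = 0.2 * 0.82 + 0.8 * 0.12
P(E) = 0.26
P(H|E) = (0.2 * 0.82) / 0.26 = 0.6308

0.6308


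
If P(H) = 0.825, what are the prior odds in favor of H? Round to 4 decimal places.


Prior odds = P(H) / (1 - P(H))
= 0.825 / 0.175
= 4.7143

4.7143


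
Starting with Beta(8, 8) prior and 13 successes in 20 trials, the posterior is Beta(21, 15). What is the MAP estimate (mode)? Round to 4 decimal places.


The mode of Beta(a, b) when a > 1 and b > 1 is (a-1)/(a+b-2)
= (21 - 1) / (21 + 15 - 2)
= 20 / 34
= 0.5882

0.5882


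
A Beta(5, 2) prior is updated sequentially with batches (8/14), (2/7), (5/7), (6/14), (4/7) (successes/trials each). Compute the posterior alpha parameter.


Sequential conjugate updating is equivalent to a single batch update.
Total successes across all batches = 25
alpha_posterior = alpha_prior + total_successes = 5 + 25
= 30

30


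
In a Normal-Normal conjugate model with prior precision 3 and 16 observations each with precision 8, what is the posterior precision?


Posterior precision = prior precision + n * observation precision
= 3 + 16 * 8
= 3 + 128 = 131

131


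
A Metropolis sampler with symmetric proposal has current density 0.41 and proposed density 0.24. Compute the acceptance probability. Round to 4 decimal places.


For symmetric proposals, acceptance = min(1, pi(x*)/pi(x))
= min(1, 0.24/0.41)
= min(1, 0.5854) = 0.5854

0.5854


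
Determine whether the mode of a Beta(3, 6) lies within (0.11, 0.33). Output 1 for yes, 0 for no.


First find the mode: (a-1)/(a+b-2) = 0.2857
Is 0.2857 in (0.11, 0.33)? 1

1


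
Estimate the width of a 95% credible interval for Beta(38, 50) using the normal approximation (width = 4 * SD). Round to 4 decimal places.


For Beta(a,b): Var = ab/((a+b)^2(a+b+1))
Var = 0.0028, SD = 0.0525
Approximate 95% CI width = 4 * 0.0525 = 0.21

0.21


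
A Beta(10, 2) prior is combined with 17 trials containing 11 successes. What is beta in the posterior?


In conjugate updating:
beta_posterior = beta_prior + (n - k)
= 2 + (17 - 11)
= 2 + 6 = 8

8


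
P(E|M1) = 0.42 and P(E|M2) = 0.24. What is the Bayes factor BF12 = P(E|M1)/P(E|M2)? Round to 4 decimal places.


Bayes factor BF12 = P(E|M1) / P(E|M2)
= 0.42 / 0.24
= 1.75

1.75


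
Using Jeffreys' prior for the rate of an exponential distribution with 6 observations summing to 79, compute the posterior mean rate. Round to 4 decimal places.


Jeffreys' prior leads to posterior Gamma(6, 79).
Mean = 6/79 = 0.0759

0.0759


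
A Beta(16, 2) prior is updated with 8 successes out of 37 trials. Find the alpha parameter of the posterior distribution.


In the Beta-Binomial conjugate update:
alpha_post = alpha_prior + successes
= 16 + 8
= 24

24


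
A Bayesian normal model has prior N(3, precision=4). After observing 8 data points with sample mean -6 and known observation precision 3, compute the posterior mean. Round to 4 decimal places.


Posterior mean = (prior_precision * prior_mean + n * data_precision * data_mean) / (prior_precision + n * data_precision)
Numerator = 4*3 + 8*3*-6 = -132
Denominator = 4 + 8*3 = 28
Posterior mean = -4.7143

-4.7143


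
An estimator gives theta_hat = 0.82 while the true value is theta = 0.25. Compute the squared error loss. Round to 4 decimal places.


The squared error loss is (theta_hat - theta)^2
= (0.82 - 0.25)^2
= (0.57)^2 = 0.3249

0.3249


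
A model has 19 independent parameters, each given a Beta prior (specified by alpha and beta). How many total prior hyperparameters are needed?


Each Beta prior needs 2 hyperparameters (alpha and beta).
Total = 2 * 19 = 38

38


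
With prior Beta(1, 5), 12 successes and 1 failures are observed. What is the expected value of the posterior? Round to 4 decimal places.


Posterior = Beta(13, 6)
E[theta] = alpha/(alpha+beta)
= 13/19 = 0.6842

0.6842


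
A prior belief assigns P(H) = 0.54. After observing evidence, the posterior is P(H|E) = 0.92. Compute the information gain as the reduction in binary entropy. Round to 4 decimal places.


H(prior) = -0.54*log2(0.54) - 0.46*log2(0.46)
= 0.9954
H(post) = -0.92*log2(0.92) - 0.08*log2(0.08)
= 0.4022
IG = 0.9954 - 0.4022 = 0.5932

0.5932


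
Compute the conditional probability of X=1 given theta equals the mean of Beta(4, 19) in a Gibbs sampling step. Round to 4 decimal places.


Mean of Beta(4, 19) = 0.1739
P(X=1 | theta=0.1739) = 0.1739

0.1739


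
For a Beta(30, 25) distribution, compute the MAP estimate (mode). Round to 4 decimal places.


MAP = mode = (a-1)/(a+b-2)
= (30-1)/(30+25-2)
= 29/53 = 0.5472

0.5472


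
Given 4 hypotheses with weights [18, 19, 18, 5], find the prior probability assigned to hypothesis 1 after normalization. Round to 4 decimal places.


To normalize, divide each weight by the sum of all weights.
Sum = 60
Prior(H1) = 18/60 = 0.3

0.3


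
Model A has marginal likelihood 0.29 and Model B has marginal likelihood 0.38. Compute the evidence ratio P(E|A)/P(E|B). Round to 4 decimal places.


Evidence ratio = P(E|A) / P(E|B)
= 0.29 / 0.38
= 0.7632

0.7632


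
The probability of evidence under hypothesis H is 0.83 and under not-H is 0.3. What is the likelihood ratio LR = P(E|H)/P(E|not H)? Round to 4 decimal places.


LR = 0.83 / 0.3
= 2.7667

2.7667


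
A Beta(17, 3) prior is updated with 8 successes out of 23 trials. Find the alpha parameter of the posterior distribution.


In the Beta-Binomial conjugate update:
alpha_post = alpha_prior + successes
= 17 + 8
= 25

25


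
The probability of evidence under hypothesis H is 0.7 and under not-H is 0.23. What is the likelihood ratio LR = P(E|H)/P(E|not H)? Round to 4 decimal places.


LR = 0.7 / 0.23
= 3.0435

3.0435


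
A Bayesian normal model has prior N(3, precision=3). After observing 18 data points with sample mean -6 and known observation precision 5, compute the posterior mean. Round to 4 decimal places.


Posterior mean = (prior_precision * prior_mean + n * data_precision * data_mean) / (prior_precision + n * data_precision)
Numerator = 3*3 + 18*5*-6 = -531
Denominator = 3 + 18*5 = 93
Posterior mean = -5.7097

-5.7097


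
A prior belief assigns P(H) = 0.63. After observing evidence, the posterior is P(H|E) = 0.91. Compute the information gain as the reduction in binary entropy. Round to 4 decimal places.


H(prior) = -0.63*log2(0.63) - 0.37*log2(0.37)
= 0.9507
H(post) = -0.91*log2(0.91) - 0.09*log2(0.09)
= 0.4365
IG = 0.9507 - 0.4365 = 0.5142

0.5142


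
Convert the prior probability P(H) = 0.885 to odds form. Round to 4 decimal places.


P(not H) = 1 - 0.885 = 0.115
Odds = 0.885 / 0.115 = 7.6957

7.6957


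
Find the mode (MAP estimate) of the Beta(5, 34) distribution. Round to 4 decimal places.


For Beta(a,b) with a,b > 1:
Mode = (a-1)/(a+b-2) = (5-1)/(39-2)
= 4/37 = 0.1081

0.1081


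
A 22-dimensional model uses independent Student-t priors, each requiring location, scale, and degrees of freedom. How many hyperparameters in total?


Per parameter: 3 (location, scale, and degrees of freedom).
Total = 22 * 3 = 66

66


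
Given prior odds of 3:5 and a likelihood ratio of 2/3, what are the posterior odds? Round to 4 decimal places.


Posterior odds = prior odds * LR
Prior odds = 3/5 = 0.6
LR = 2/3 = 0.6667
Posterior odds = 0.6 * 0.6667 = 0.4

0.4


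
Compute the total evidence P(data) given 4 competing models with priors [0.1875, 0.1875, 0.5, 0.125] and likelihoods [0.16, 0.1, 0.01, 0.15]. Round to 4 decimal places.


Marginal likelihood = sum P(model_i) * P(data|model_i)
Model 1: 0.1875 * 0.16 = 0.03
Model 2: 0.1875 * 0.1 = 0.0188
Model 3: 0.5 * 0.01 = 0.005
Model 4: 0.125 * 0.15 = 0.0187
Total = 0.0725

0.0725


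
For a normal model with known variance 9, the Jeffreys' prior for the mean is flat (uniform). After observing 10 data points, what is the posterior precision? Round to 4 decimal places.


Jeffreys' prior for normal mean (known variance) is flat.
Prior precision = 0.
Posterior precision = prior_prec + n/sigma^2 = 0 + 10/9
= 1.1111

1.1111


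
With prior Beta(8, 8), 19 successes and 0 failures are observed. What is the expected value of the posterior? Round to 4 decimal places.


Posterior = Beta(27, 8)
E[theta] = alpha/(alpha+beta)
= 27/35 = 0.7714

0.7714


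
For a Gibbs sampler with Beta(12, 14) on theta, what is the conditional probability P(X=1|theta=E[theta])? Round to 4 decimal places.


E[theta] = 12/(12+14) = 0.4615
P(X=1|theta) = theta = 0.4615

0.4615


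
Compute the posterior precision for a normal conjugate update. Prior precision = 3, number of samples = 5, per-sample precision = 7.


tau_post = tau_0 + n * tau
= 3 + 5 * 7 = 38

38


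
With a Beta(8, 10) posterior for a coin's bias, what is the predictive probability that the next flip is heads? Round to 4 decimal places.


The predictive probability equals the posterior mean.
P(next = heads) = alpha / (alpha + beta)
= 8 / 18 = 0.4444

0.4444


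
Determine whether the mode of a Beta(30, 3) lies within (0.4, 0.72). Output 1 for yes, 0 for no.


First find the mode: (a-1)/(a+b-2) = 0.9355
Is 0.9355 in (0.4, 0.72)? 0

0


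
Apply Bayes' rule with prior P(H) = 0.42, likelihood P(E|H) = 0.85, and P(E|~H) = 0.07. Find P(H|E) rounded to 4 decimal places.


Step 1: Compute marginal P(E) = P(E|H)P(H) + P(E|~H)P(~H)
= 0.85*0.42 + 0.07*0.58 = 0.3976
Step 2: P(H|E) = P(E|H)P(H)/P(E) = 0.357/0.3976
= 0.8979

0.8979


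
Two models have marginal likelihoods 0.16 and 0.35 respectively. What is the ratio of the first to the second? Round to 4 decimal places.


Evidence ratio = 0.16 / 0.35
= 0.4571

0.4571


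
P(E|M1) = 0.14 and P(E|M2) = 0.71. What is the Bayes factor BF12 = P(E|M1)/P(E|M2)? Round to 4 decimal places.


Bayes factor BF12 = P(E|M1) / P(E|M2)
= 0.14 / 0.71
= 0.1972

0.1972


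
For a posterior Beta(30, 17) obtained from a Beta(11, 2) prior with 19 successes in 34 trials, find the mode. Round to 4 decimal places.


Mode = (alpha - 1) / (alpha + beta - 2)
= 29 / 45
= 0.6444

0.6444


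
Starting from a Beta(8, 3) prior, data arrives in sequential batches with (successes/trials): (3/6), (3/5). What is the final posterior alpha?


In sequential Bayesian updating, we sum all successes.
Total successes = 6
Final alpha = 8 + 6 = 14

14


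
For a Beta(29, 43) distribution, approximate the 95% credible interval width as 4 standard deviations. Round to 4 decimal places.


Variance of Beta(a,b) = ab / ((a+b)^2 * (a+b+1))
= 29*43 / ((72)^2 * 73)
= 0.0033
SD = sqrt(0.0033) = 0.0574
Width = 4 * SD = 0.2296

0.2296


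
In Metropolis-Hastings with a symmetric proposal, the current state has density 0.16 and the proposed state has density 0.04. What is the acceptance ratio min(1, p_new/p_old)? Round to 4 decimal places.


Ratio = p_new / p_old = 0.04 / 0.16 = 0.25
Acceptance = min(1, 0.25) = 0.25

0.25


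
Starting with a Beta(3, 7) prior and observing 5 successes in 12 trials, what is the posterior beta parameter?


Posterior beta = prior beta + failures
Failures = 12 - 5 = 7
beta_post = 7 + 7 = 14

14


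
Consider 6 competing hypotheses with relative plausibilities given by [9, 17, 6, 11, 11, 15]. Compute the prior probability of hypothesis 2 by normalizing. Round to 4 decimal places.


Sum of weights = 9 + 17 + 6 + 11 + 11 + 15 = 69
Normalized prior for H2 = 17 / 69
= 0.2464

0.2464


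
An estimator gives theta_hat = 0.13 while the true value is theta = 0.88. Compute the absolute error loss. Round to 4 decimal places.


The absolute error loss is |theta_hat - theta|
= |0.13 - 0.88|
= 0.75

0.75


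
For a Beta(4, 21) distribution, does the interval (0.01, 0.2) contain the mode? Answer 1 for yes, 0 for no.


Mode of Beta(a,b) = (a-1)/(a+b-2)
= (4-1)/(4+21-2) = 0.1304
Check: 0.01 <= 0.1304 <= 0.2?
Result: 1

1


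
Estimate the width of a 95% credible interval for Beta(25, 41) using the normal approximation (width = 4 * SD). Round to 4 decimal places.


For Beta(a,b): Var = ab/((a+b)^2(a+b+1))
Var = 0.0035, SD = 0.0593
Approximate 95% CI width = 4 * 0.0593 = 0.2371

0.2371


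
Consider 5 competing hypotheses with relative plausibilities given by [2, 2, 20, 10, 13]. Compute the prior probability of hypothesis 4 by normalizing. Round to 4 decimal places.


Sum of weights = 2 + 2 + 20 + 10 + 13 = 47
Normalized prior for H4 = 10 / 47
= 0.2128

0.2128


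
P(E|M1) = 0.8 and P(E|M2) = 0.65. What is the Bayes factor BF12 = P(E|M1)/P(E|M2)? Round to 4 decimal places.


Bayes factor BF12 = P(E|M1) / P(E|M2)
= 0.8 / 0.65
= 1.2308

1.2308


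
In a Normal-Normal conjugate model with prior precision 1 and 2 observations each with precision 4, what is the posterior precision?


Posterior precision = prior precision + n * observation precision
= 1 + 2 * 4
= 1 + 8 = 9

9


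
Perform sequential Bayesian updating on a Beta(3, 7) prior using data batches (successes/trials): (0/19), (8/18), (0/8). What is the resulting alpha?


Accumulate successes: 8
Posterior alpha = prior alpha + sum of successes
= 3 + 8 = 11

11


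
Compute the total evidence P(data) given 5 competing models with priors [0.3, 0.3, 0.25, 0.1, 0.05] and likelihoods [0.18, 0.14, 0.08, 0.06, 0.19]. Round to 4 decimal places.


Marginal likelihood = sum P(model_i) * P(data|model_i)
Model 1: 0.3 * 0.18 = 0.054
Model 2: 0.3 * 0.14 = 0.042
Model 3: 0.25 * 0.08 = 0.02
Model 4: 0.1 * 0.06 = 0.006
Model 5: 0.05 * 0.19 = 0.0095
Total = 0.1315

0.1315


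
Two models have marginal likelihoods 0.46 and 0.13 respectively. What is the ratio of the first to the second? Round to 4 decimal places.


Evidence ratio = 0.46 / 0.13
= 3.5385

3.5385


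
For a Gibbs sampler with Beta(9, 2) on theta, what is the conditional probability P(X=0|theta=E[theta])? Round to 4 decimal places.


E[theta] = 9/(9+2) = 0.8182
P(X=0|theta) = 1 - theta = 0.1818

0.1818


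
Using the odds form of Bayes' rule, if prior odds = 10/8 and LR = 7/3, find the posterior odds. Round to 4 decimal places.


Bayes' rule in odds form: posterior odds = prior odds * LR
= (10 * 7) / (8 * 3)
= 70/24 = 2.9167

2.9167


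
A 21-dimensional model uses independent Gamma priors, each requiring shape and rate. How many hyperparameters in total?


Per parameter: 2 (shape and rate).
Total = 21 * 2 = 42

42


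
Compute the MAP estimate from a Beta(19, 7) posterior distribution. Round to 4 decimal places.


MAP = mode of Beta distribution
= (alpha - 1)/(alpha + beta - 2)
= (19-1)/(19+7-2)
= 18/24 = 0.75

0.75


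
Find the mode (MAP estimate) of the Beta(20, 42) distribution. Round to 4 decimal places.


For Beta(a,b) with a,b > 1:
Mode = (a-1)/(a+b-2) = (20-1)/(62-2)
= 19/60 = 0.3167

0.3167


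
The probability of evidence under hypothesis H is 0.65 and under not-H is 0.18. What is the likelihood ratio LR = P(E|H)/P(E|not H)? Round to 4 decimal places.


LR = 0.65 / 0.18
= 3.6111

3.6111


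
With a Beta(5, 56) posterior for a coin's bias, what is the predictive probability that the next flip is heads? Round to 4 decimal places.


The predictive probability equals the posterior mean.
P(next = heads) = alpha / (alpha + beta)
= 5 / 61 = 0.082

0.082


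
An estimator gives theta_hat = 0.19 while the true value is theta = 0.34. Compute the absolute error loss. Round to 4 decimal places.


The absolute error loss is |theta_hat - theta|
= |0.19 - 0.34|
= 0.15

0.15


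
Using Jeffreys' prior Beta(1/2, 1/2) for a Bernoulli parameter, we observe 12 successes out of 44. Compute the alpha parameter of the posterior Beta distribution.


Conjugate update: Beta(0.5 + k, 0.5 + n - k).
k = 12, n - k = 32
Posterior alpha = 0.5 + k = 0.5 + 12 = 12.5

12.5


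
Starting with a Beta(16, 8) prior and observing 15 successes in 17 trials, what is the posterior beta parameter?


Posterior beta = prior beta + failures
Failures = 17 - 15 = 2
beta_post = 8 + 2 = 10

10


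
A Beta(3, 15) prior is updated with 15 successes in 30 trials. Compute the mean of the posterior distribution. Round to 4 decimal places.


After update: Beta(18, 30)
Mean = 18 / (18 + 30) = 18 / 48
= 0.375

0.375


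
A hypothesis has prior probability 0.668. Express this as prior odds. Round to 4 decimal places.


Odds = P(H) / P(not H) = 0.668 / 0.332
= 2.012

2.012


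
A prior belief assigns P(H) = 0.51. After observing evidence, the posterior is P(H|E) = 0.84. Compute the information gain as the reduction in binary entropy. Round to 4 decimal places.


H(prior) = -0.51*log2(0.51) - 0.49*log2(0.49)
= 0.9997
H(post) = -0.84*log2(0.84) - 0.16*log2(0.16)
= 0.6343
IG = 0.9997 - 0.6343 = 0.3654

0.3654


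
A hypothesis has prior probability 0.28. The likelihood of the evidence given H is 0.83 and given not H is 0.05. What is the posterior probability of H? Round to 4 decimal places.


Using Bayes' theorem:
P(E) = 0.28 * 0.83 + 0.72 * 0.05
P(E) = 0.2684
P(H|E) = (0.28 * 0.83) / 0.2684 = 0.8659

0.8659


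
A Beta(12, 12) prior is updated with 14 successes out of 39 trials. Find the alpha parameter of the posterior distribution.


In the Beta-Binomial conjugate update:
alpha_post = alpha_prior + successes
= 12 + 14
= 26

26


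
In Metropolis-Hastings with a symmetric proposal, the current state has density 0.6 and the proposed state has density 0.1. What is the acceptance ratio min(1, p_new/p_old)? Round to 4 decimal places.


Ratio = p_new / p_old = 0.1 / 0.6 = 0.1667
Acceptance = min(1, 0.1667) = 0.1667

0.1667


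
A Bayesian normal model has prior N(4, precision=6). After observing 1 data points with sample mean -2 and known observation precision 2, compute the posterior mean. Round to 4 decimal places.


Posterior mean = (prior_precision * prior_mean + n * data_precision * data_mean) / (prior_precision + n * data_precision)
Numerator = 6*4 + 1*2*-2 = 20
Denominator = 6 + 1*2 = 8
Posterior mean = 2.5

2.5


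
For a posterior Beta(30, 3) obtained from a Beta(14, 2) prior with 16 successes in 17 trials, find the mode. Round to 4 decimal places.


Mode = (alpha - 1) / (alpha + beta - 2)
= 29 / 31
= 0.9355

0.9355


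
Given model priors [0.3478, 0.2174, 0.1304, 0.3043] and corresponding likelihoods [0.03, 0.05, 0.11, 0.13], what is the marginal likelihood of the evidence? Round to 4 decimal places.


P(E) = sum_i P(M_i) P(E|M_i)
= 0.0104 + 0.0109 + 0.0143 + 0.0396
= 0.0752

0.0752


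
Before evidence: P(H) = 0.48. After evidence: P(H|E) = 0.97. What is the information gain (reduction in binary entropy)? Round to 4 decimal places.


Prior entropy = 0.9988
Posterior entropy = 0.1944
Information gain = 0.9988 - 0.1944 = 0.8045

0.8045


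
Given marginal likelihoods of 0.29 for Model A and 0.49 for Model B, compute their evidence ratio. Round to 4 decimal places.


Ratio = ML(A) / ML(B) = 0.29/0.49
= 0.5918

0.5918


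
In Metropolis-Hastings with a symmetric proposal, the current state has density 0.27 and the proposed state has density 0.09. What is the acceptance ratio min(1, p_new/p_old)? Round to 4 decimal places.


Ratio = p_new / p_old = 0.09 / 0.27 = 0.3333
Acceptance = min(1, 0.3333) = 0.3333

0.3333


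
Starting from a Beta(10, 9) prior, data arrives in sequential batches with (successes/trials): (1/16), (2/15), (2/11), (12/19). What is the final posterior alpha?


In sequential Bayesian updating, we sum all successes.
Total successes = 17
Final alpha = 10 + 17 = 27

27


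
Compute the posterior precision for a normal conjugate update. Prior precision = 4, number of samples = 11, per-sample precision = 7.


tau_post = tau_0 + n * tau
= 4 + 11 * 7 = 81

81


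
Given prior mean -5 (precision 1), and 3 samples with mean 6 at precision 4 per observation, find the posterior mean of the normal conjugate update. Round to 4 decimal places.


The posterior mean is a precision-weighted average of prior and data.
Post. prec. = 1 + 12 = 13
Post. mean = (-5 + 72)/13 = 67/13 = 5.1538

5.1538


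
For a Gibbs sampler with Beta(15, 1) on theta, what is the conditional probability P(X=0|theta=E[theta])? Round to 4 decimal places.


E[theta] = 15/(15+1) = 0.9375
P(X=0|theta) = 1 - theta = 0.0625

0.0625


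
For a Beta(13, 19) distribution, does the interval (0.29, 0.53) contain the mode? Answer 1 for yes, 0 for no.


Mode of Beta(a,b) = (a-1)/(a+b-2)
= (13-1)/(13+19-2) = 0.4
Check: 0.29 <= 0.4 <= 0.53?
Result: 1

1


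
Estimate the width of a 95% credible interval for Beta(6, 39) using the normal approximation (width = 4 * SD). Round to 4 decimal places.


For Beta(a,b): Var = ab/((a+b)^2(a+b+1))
Var = 0.0025, SD = 0.0501
Approximate 95% CI width = 4 * 0.0501 = 0.2005

0.2005


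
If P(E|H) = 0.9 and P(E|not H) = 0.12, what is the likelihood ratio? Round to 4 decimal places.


Likelihood ratio = P(E|H) / P(E|not H)
= 0.9 / 0.12
= 7.5

7.5


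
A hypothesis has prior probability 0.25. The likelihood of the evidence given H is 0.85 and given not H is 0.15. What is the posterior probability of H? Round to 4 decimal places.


Using Bayes' theorem:
P(E) = 0.25 * 0.85 + 0.75 * 0.15
P(E) = 0.325
P(H|E) = (0.25 * 0.85) / 0.325 = 0.6538

0.6538


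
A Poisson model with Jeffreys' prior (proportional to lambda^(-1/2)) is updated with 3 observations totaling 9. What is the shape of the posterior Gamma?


Posterior = Gamma(0.5 + S, n)
= Gamma(0.5 + 9, 3)
Posterior shape = 0.5 + S = 0.5 + 9 = 9.5

9.5


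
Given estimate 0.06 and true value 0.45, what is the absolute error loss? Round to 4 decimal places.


Absolute error = |estimate - true|
= |-0.39| = 0.39

0.39


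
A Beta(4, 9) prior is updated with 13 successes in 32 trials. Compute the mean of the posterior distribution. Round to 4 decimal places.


After update: Beta(17, 28)
Mean = 17 / (17 + 28) = 17 / 45
= 0.3778

0.3778


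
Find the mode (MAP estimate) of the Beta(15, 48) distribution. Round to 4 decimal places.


For Beta(a,b) with a,b > 1:
Mode = (a-1)/(a+b-2) = (15-1)/(63-2)
= 14/61 = 0.2295

0.2295


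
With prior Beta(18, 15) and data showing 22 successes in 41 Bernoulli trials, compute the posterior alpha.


Conjugate update: alpha_posterior = alpha_prior + k
= 18 + 22 = 40

40


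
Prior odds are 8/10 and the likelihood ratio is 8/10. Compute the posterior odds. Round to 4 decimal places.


Posterior odds = prior odds * likelihood ratio
= (8/10) * (8/10)
= 64 / 100
= 0.64

0.64


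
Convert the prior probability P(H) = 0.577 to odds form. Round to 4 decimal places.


P(not H) = 1 - 0.577 = 0.423
Odds = 0.577 / 0.423 = 1.3641

1.3641


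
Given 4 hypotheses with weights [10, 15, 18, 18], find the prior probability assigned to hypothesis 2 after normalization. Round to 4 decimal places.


To normalize, divide each weight by the sum of all weights.
Sum = 61
Prior(H2) = 15/61 = 0.2459

0.2459


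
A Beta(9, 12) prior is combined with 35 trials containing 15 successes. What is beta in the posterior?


In conjugate updating:
beta_posterior = beta_prior + (n - k)
= 12 + (35 - 15)
= 12 + 20 = 32

32


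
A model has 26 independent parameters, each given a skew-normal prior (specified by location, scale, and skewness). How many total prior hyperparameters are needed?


Each skew-normal prior needs 3 hyperparameters (location, scale, and skewness).
Total = 3 * 26 = 78

78


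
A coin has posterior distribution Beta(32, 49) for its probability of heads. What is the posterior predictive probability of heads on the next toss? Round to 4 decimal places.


Posterior predictive = E[theta] = alpha/(alpha+beta)
= 32/81
= 0.3951

0.3951


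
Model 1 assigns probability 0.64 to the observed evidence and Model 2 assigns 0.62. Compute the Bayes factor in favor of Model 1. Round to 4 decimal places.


BF = P(data|M1) / P(data|M2)
= 0.64 / 0.62 = 1.0323

1.0323


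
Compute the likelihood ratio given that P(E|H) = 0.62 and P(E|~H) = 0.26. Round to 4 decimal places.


LR = P(E|H) / P(E|~H)
= 0.62 / 0.26 = 2.3846

2.3846


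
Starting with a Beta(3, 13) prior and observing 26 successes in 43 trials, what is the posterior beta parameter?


Posterior beta = prior beta + failures
Failures = 43 - 26 = 17
beta_post = 13 + 17 = 30

30


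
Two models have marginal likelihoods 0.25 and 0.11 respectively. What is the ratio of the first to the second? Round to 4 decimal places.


Evidence ratio = 0.25 / 0.11
= 2.2727

2.2727


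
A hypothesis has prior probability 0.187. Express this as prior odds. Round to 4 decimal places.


Odds = P(H) / P(not H) = 0.187 / 0.813
= 0.23

0.23


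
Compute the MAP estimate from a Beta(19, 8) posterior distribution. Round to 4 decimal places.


MAP = mode of Beta distribution
= (alpha - 1)/(alpha + beta - 2)
= (19-1)/(19+8-2)
= 18/25 = 0.72

0.72


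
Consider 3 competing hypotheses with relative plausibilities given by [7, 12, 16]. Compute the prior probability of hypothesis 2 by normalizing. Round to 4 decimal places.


Sum of weights = 7 + 12 + 16 = 35
Normalized prior for H2 = 12 / 35
= 0.3429

0.3429


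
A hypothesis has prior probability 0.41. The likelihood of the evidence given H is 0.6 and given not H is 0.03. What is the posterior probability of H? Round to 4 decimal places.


Using Bayes' theorem:
P(E) = 0.41 * 0.6 + 0.59 * 0.03
P(E) = 0.2637
P(H|E) = (0.41 * 0.6) / 0.2637 = 0.9329

0.9329


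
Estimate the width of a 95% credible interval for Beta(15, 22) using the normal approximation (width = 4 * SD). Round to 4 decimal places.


For Beta(a,b): Var = ab/((a+b)^2(a+b+1))
Var = 0.0063, SD = 0.0796
Approximate 95% CI width = 4 * 0.0796 = 0.3186

0.3186


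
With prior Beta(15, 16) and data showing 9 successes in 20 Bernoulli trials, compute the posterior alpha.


Conjugate update: alpha_posterior = alpha_prior + k
= 15 + 9 = 24

24


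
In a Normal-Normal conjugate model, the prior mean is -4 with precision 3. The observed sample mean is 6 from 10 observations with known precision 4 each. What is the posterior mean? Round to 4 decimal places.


Posterior precision = tau0 + n*tau = 3 + 10*4 = 43
Posterior mean = (tau0*mu0 + n*tau*xbar) / posterior_precision
= (3*-4 + 10*4*6) / 43
= 228 / 43 = 5.3023

5.3023


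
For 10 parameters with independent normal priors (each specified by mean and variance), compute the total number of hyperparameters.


A normal prior has 2 hyperparameters per parameter.
Total = 10 * 2 = 20

20


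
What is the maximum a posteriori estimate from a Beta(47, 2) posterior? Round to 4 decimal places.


The MAP estimate equals the mode of the distribution.
Mode of Beta(a,b) = (a-1)/(a+b-2)
= 46/47
= 0.9787

0.9787


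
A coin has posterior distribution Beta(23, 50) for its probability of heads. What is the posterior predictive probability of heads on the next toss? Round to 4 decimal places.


Posterior predictive = E[theta] = alpha/(alpha+beta)
= 23/73
= 0.3151

0.3151


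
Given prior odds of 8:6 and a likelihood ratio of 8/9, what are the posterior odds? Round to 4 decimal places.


Posterior odds = prior odds * LR
Prior odds = 8/6 = 1.3333
LR = 8/9 = 0.8889
Posterior odds = 1.3333 * 0.8889 = 1.1852

1.1852


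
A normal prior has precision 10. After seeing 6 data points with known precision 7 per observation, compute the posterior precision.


In the conjugate normal model, precisions add:
tau_posterior = tau_prior + n * tau_data
= 10 + 6*7 = 52

52


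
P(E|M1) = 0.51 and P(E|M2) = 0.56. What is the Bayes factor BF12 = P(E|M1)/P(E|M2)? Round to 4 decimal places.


Bayes factor BF12 = P(E|M1) / P(E|M2)
= 0.51 / 0.56
= 0.9107

0.9107


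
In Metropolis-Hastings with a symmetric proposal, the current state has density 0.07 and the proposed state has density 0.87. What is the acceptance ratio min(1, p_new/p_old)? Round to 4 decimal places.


Ratio = p_new / p_old = 0.87 / 0.07 = 12.4286
Acceptance = min(1, 12.4286) = 1.0

1.0


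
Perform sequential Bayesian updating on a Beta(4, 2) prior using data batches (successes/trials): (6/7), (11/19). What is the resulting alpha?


Accumulate successes: 17
Posterior alpha = prior alpha + sum of successes
= 4 + 17 = 21

21


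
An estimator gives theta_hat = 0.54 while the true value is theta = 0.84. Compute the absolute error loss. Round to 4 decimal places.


The absolute error loss is |theta_hat - theta|
= |0.54 - 0.84|
= 0.3

0.3


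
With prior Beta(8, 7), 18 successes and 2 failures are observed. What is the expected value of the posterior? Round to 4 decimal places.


Posterior = Beta(26, 9)
E[theta] = alpha/(alpha+beta)
= 26/35 = 0.7429

0.7429


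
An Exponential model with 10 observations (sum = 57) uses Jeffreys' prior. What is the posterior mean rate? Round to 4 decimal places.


Posterior Gamma(10, 57)
E[lambda] = 10/57 = 0.1754

0.1754


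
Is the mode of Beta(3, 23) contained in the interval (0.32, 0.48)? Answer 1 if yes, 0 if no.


Mode = (a-1)/(a+b-2) = 2/24 = 0.0833
Interval: (0.32, 0.48)
Contains mode? 0

0


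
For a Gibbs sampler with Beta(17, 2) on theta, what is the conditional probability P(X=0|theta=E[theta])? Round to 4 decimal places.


E[theta] = 17/(17+2) = 0.8947
P(X=0|theta) = 1 - theta = 0.1053

0.1053


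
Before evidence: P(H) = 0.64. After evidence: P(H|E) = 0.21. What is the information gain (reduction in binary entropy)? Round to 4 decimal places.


Prior entropy = 0.9427
Posterior entropy = 0.7415
Information gain = 0.9427 - 0.7415 = 0.2012

0.2012


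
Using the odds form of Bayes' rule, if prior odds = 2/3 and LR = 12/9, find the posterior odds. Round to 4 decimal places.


Bayes' rule in odds form: posterior odds = prior odds * LR
= (2 * 12) / (3 * 9)
= 24/27 = 0.8889

0.8889


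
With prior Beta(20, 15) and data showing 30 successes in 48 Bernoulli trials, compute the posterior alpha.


Conjugate update: alpha_posterior = alpha_prior + k
= 20 + 30 = 50

50


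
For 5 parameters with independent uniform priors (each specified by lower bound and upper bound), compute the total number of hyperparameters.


A uniform prior has 2 hyperparameters per parameter.
Total = 5 * 2 = 10

10


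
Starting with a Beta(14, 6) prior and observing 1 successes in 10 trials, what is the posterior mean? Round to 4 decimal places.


Posterior parameters: alpha = 14 + 1 = 15
beta = 6 + 9 = 15
Posterior mean = alpha / (alpha + beta) = 15 / 30
= 0.5

0.5


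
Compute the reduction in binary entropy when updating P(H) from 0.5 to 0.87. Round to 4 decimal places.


H_before = -p*log2(p) - (1-p)*log2(1-p) for p=0.5: 1.0
H_after for p=0.87: 0.5574
Reduction = 1.0 - 0.5574 = 0.4426

0.4426


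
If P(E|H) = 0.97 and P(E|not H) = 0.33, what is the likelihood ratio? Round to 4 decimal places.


Likelihood ratio = P(E|H) / P(E|not H)
= 0.97 / 0.33
= 2.9394

2.9394


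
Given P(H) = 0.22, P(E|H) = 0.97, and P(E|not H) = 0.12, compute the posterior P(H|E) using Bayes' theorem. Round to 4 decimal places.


By Bayes' theorem: P(H|E) = P(E|H)*P(H) / P(E)
P(E) = P(E|H)*P(H) + P(E|not H)*P(not H)
P(E) = 0.97*0.22 + 0.12*0.78 = 0.307
P(H|E) = 0.97*0.22 / 0.307 = 0.6951

0.6951


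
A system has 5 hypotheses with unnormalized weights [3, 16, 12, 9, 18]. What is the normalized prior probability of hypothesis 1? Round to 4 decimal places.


The normalized prior is the weight divided by the total.
Total weight = 58
P(H1) = 3 / 58 = 0.0517

0.0517


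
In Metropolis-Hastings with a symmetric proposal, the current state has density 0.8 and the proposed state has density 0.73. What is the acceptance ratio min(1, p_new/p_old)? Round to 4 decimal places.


Ratio = p_new / p_old = 0.73 / 0.8 = 0.9125
Acceptance = min(1, 0.9125) = 0.9125

0.9125


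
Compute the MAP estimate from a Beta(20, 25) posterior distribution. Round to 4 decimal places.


MAP = mode of Beta distribution
= (alpha - 1)/(alpha + beta - 2)
= (20-1)/(20+25-2)
= 19/43 = 0.4419

0.4419


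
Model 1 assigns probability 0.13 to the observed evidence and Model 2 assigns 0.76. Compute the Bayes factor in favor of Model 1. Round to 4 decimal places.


BF = P(data|M1) / P(data|M2)
= 0.13 / 0.76 = 0.1711

0.1711


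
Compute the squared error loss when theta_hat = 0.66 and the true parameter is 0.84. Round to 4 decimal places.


L = (theta_hat - theta_true)^2
= (0.66 - 0.84)^2
= -0.18^2 = 0.0324

0.0324


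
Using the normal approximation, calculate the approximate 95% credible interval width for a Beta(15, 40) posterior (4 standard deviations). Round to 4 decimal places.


Var(Beta) = 15*40/(55^2 * 56) = 0.0035
SD = 0.0595
Width ~ 4*SD = 0.2381

0.2381


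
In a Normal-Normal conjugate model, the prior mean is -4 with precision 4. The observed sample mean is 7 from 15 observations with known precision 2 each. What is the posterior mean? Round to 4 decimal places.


Posterior precision = tau0 + n*tau = 4 + 15*2 = 34
Posterior mean = (tau0*mu0 + n*tau*xbar) / posterior_precision
= (4*-4 + 15*2*7) / 34
= 194 / 34 = 5.7059

5.7059
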